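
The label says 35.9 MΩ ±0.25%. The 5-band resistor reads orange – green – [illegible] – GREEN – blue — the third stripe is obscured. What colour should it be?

white

35900000 Ω = 359 × 10^5.
The third band gives digit 9 of the significand, and 9 is white.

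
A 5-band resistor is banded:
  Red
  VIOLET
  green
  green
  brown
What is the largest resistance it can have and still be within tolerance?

Red → 2 (first significant figure)
Violet → 7 (second significant figure)
Green → 5 (third significant figure)
Green → ×10^5 multiplier
Brown → ±1% tolerance
275 × 100000 = 27500000 Ω
Largest = 27500000 × (1 + 1/100) = 27775000 Ω.

27775000 Ω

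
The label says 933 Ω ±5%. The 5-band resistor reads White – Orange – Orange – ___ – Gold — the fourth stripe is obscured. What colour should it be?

black

933 Ω = 933 × 10^0.
The fourth band is the multiplier, 10^0, which is black.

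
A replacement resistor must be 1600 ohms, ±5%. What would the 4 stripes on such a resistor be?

brown, blue, red, gold

1600 Ω = 16 × 10^2.
1 → brown
6 → blue
Multiplier 10^2 → red.
±5% tolerance → gold.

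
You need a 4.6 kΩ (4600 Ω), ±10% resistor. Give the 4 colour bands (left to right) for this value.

4600 Ω = 46 × 10^2.
4 → yellow
6 → blue
Multiplier 10^2 → red.
±10% tolerance → silver.

yellow, blue, red, silver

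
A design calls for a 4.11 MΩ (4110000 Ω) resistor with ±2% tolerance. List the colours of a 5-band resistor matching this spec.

yellow, brown, brown, yellow, red

4110000 Ω = 411 × 10^4.
4 → yellow
1 → brown
1 → brown
Multiplier 10^4 → yellow.
±2% tolerance → red.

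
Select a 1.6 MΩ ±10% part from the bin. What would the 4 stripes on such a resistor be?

brown, blue, green, silver

1600000 Ω = 16 × 10^5.
1 → brown
6 → blue
Multiplier 10^5 → green.
±10% tolerance → silver.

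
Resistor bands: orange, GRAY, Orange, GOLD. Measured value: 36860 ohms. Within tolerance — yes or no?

Orange → 3 (first significant figure)
Grey → 8 (second significant figure)
Orange → ×10^3 multiplier
Gold → ±5% tolerance
38 × 1000 = 38000 Ω
Allowed range: 36100 Ω to 39900 Ω.
36860 ohms lies inside that range.

yes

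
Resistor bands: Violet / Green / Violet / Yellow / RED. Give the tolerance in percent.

The last band, red, is the tolerance band.
Red corresponds to ±2%.

±2%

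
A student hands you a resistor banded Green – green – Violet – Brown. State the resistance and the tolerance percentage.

Green → 5 (first significant figure)
Green → 5 (second significant figure)
Violet → ×10^7 multiplier
Brown → ±1% tolerance
55 × 10000000 = 550000000 Ω

550000000 Ω ±1%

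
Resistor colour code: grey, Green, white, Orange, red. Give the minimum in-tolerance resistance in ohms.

Grey → 8 (first significant figure)
Green → 5 (second significant figure)
White → 9 (third significant figure)
Orange → ×10^3 multiplier
Red → ±2% tolerance
859 × 1000 = 859000 Ω
Minimum = 859000 × (1 − 2/100) = 841820 Ω.

841820 Ω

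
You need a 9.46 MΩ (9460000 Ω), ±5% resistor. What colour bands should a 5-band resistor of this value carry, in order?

white, yellow, blue, yellow, gold

9460000 Ω = 946 × 10^4.
9 → white
4 → yellow
6 → blue
Multiplier 10^4 → yellow.
±5% tolerance → gold.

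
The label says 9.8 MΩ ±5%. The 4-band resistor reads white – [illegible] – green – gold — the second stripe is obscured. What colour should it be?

grey

9800000 Ω = 98 × 10^5.
The second band gives digit 8 of the significand, and 8 is grey.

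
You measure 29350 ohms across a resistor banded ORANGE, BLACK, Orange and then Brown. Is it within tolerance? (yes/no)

Orange → 3 (first significant figure)
Black → 0 (second significant figure)
Orange → ×10^3 multiplier
Brown → ±1% tolerance
30 × 1000 = 30000 Ω
Allowed range: 29700 Ω to 30300 Ω.
29350 ohms lies outside that range.

no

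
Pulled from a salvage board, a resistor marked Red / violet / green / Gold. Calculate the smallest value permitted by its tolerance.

2565000 Ω

Red → 2 (first significant figure)
Violet → 7 (second significant figure)
Green → ×10^5 multiplier
Gold → ±5% tolerance
27 × 100000 = 2700000 Ω
Smallest = 2700000 × (1 − 5/100) = 2565000 Ω.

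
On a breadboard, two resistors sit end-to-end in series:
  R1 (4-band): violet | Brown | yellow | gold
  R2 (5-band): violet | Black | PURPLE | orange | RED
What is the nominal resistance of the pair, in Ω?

1417000 Ω

R1: violet, brown → 71; yellow ×10^4 → 710000 Ω.
R2: violet, black, violet → 707; orange ×10^3 → 707000 Ω.
Series: 710000 + 707000 = 1417000 Ω.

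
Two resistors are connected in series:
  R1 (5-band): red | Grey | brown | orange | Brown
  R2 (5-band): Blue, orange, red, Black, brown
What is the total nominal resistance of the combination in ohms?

281632 Ω

R1: red, grey, brown → 281; orange ×10^3 → 281000 Ω.
R2: blue, orange, red → 632; black ×1 → 632 Ω.
Series: 281000 + 632 = 281632 Ω.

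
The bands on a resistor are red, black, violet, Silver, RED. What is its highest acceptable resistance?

Red → 2 (first significant figure)
Black → 0 (second significant figure)
Violet → 7 (third significant figure)
Silver → ×0.01 multiplier
Red → ±2% tolerance
207 × 0.01 = 2.07 Ω
Highest = 2.07 × (1 + 2/100) = 2.1114 Ω.

2.1114 Ω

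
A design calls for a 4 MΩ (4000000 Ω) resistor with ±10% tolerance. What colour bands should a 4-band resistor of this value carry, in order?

4000000 Ω = 40 × 10^5.
4 → yellow
0 → black
Multiplier 10^5 → green.
±10% tolerance → silver.

yellow, black, green, silver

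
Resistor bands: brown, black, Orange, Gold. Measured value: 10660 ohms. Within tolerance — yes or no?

no

Brown → 1 (first significant figure)
Black → 0 (second significant figure)
Orange → ×10^3 multiplier
Gold → ±5% tolerance
10 × 1000 = 10000 Ω
Allowed range: 9500 Ω to 10500 Ω.
10660 ohms lies outside that range.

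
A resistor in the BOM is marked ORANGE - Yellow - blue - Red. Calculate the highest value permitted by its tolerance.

Orange → 3 (first significant figure)
Yellow → 4 (second significant figure)
Blue → ×10^6 multiplier
Red → ±2% tolerance
34 × 1000000 = 34000000 Ω
Highest = 34000000 × (1 + 2/100) = 34680000 Ω.

34680000 Ω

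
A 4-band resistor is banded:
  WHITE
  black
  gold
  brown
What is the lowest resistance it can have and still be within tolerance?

8.91 Ω

White → 9 (first significant figure)
Black → 0 (second significant figure)
Gold → ×0.1 multiplier
Brown → ±1% tolerance
90 × 0.1 = 9 Ω
Lowest = 9 × (1 − 1/100) = 8.91 Ω.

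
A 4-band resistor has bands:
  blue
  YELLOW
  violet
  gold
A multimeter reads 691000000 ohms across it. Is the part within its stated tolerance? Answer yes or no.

Blue → 6 (first significant figure)
Yellow → 4 (second significant figure)
Violet → ×10^7 multiplier
Gold → ±5% tolerance
64 × 10000000 = 640000000 Ω
Allowed range: 608000000 Ω to 672000000 Ω.
691000000 ohms lies outside that range.

no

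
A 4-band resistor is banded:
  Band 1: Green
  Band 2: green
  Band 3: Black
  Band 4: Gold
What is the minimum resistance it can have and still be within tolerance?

Green → 5 (first significant figure)
Green → 5 (second significant figure)
Black → ×1 multiplier
Gold → ±5% tolerance
55 × 1 = 55 Ω
Minimum = 55 × (1 − 5/100) = 52.25 Ω.

52.25 Ω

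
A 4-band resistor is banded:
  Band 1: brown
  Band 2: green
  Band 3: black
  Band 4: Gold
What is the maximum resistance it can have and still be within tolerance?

Brown → 1 (first significant figure)
Green → 5 (second significant figure)
Black → ×1 multiplier
Gold → ±5% tolerance
15 × 1 = 15 Ω
Maximum = 15 × (1 + 5/100) = 15.75 Ω.

15.75 Ω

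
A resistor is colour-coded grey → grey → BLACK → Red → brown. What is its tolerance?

The last band, brown, is the tolerance band.
Brown corresponds to ±1%.

±1%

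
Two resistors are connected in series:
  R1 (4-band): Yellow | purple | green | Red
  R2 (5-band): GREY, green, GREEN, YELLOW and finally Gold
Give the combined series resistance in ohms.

13250000 Ω

R1: yellow, violet → 47; green ×10^5 → 4700000 Ω.
R2: grey, green, green → 855; yellow ×10^4 → 8550000 Ω.
Series: 4700000 + 8550000 = 13250000 Ω.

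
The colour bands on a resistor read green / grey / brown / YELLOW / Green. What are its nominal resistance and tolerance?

Green → 5 (first significant figure)
Grey → 8 (second significant figure)
Brown → 1 (third significant figure)
Yellow → ×10^4 multiplier
Green → ±0.5% tolerance
581 × 10000 = 5810000 Ω

5810000 Ω ±0.5%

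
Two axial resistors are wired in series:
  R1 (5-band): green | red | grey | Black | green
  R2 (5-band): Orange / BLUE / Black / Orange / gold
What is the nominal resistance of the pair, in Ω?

360528 Ω

R1: green, red, grey → 528; black ×1 → 528 Ω.
R2: orange, blue, black → 360; orange ×10^3 → 360000 Ω.
Series: 528 + 360000 = 360528 Ω.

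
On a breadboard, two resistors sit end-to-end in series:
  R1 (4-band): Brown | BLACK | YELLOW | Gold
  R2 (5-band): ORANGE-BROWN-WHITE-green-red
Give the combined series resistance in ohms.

R1: brown, black → 10; yellow ×10^4 → 100000 Ω.
R2: orange, brown, white → 319; green ×10^5 → 31900000 Ω.
Series: 100000 + 31900000 = 32000000 Ω.

32000000 Ω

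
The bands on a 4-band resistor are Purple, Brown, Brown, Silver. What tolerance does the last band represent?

±10%

The last band, silver, is the tolerance band.
Silver corresponds to ±10%.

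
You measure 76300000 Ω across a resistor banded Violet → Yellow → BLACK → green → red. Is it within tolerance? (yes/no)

no

Violet → 7 (first significant figure)
Yellow → 4 (second significant figure)
Black → 0 (third significant figure)
Green → ×10^5 multiplier
Red → ±2% tolerance
740 × 100000 = 74000000 Ω
Allowed range: 72520000 Ω to 75480000 Ω.
76300000 Ω lies outside that range.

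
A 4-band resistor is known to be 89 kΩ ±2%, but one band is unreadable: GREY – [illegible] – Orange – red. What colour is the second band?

89000 Ω = 89 × 10^3.
The second band gives digit 9 of the significand, and 9 is white.

white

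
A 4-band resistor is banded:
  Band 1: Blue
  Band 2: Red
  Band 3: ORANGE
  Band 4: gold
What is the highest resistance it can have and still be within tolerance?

65100 Ω

Blue → 6 (first significant figure)
Red → 2 (second significant figure)
Orange → ×10^3 multiplier
Gold → ±5% tolerance
62 × 1000 = 62000 Ω
Highest = 62000 × (1 + 5/100) = 65100 Ω.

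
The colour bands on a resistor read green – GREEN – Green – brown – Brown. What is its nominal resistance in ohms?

5550 Ω

Green → 5 (first significant figure)
Green → 5 (second significant figure)
Green → 5 (third significant figure)
Brown → ×10 multiplier
555 × 10 = 5550 Ω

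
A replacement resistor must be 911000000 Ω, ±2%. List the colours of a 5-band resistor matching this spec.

white, brown, brown, blue, red

911000000 Ω = 911 × 10^6.
9 → white
1 → brown
1 → brown
Multiplier 10^6 → blue.
±2% tolerance → red.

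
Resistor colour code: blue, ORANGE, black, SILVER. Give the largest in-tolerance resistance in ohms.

69.3 Ω

Blue → 6 (first significant figure)
Orange → 3 (second significant figure)
Black → ×1 multiplier
Silver → ±10% tolerance
63 × 1 = 63 Ω
Largest = 63 × (1 + 10/100) = 69.3 Ω.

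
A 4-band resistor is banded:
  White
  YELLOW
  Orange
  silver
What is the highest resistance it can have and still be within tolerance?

103400 Ω

White → 9 (first significant figure)
Yellow → 4 (second significant figure)
Orange → ×10^3 multiplier
Silver → ±10% tolerance
94 × 1000 = 94000 Ω
Highest = 94000 × (1 + 10/100) = 103400 Ω.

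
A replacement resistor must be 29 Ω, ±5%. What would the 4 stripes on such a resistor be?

29 Ω = 29 × 10^0.
2 → red
9 → white
Multiplier 10^0 → black.
±5% tolerance → gold.

red, white, black, gold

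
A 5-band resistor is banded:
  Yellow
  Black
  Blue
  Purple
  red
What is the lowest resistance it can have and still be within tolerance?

Yellow → 4 (first significant figure)
Black → 0 (second significant figure)
Blue → 6 (third significant figure)
Violet → ×10^7 multiplier
Red → ±2% tolerance
406 × 10000000 = 4060000000 Ω
Lowest = 4060000000 × (1 − 2/100) = 3978800000 Ω.

3978800000 Ω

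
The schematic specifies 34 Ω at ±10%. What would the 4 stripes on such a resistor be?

34 Ω = 34 × 10^0.
3 → orange
4 → yellow
Multiplier 10^0 → black.
±10% tolerance → silver.

orange, yellow, black, silver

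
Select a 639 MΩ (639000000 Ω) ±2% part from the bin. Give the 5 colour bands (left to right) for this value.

blue, orange, white, blue, red

639000000 Ω = 639 × 10^6.
6 → blue
3 → orange
9 → white
Multiplier 10^6 → blue.
±2% tolerance → red.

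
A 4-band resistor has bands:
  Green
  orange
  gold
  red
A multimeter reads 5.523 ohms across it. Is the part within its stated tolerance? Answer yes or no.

Green → 5 (first significant figure)
Orange → 3 (second significant figure)
Gold → ×0.1 multiplier
Red → ±2% tolerance
53 × 0.1 = 5.3 Ω
Allowed range: 5.194 Ω to 5.406 Ω.
5.523 ohms lies outside that range.

no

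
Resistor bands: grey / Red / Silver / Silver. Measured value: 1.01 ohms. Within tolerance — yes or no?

Grey → 8 (first significant figure)
Red → 2 (second significant figure)
Silver → ×0.01 multiplier
Silver → ±10% tolerance
82 × 0.01 = 0.82 Ω
Allowed range: 0.738 Ω to 0.902 Ω.
1.01 ohms lies outside that range.

no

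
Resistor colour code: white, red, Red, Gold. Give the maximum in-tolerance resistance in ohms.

9660 Ω

White → 9 (first significant figure)
Red → 2 (second significant figure)
Red → ×10^2 multiplier
Gold → ±5% tolerance
92 × 100 = 9200 Ω
Maximum = 9200 × (1 + 5/100) = 9660 Ω.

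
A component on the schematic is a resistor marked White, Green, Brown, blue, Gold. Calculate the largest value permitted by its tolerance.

998550000 Ω

White → 9 (first significant figure)
Green → 5 (second significant figure)
Brown → 1 (third significant figure)
Blue → ×10^6 multiplier
Gold → ±5% tolerance
951 × 1000000 = 951000000 Ω
Largest = 951000000 × (1 + 5/100) = 998550000 Ω.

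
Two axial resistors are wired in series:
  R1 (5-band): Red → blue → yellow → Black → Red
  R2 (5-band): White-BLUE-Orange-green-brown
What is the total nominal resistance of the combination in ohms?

R1: red, blue, yellow → 264; black ×1 → 264 Ω.
R2: white, blue, orange → 963; green ×10^5 → 96300000 Ω.
Series: 264 + 96300000 = 96300264 Ω.

96300264 Ω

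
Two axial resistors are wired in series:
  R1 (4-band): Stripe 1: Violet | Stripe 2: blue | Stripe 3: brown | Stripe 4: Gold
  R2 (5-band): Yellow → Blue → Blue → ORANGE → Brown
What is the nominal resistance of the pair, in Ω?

R1: violet, blue → 76; brown ×10 → 760 Ω.
R2: yellow, blue, blue → 466; orange ×10^3 → 466000 Ω.
Series: 760 + 466000 = 466760 Ω.

466760 Ω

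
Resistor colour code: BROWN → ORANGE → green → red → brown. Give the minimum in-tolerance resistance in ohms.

Brown → 1 (first significant figure)
Orange → 3 (second significant figure)
Green → 5 (third significant figure)
Red → ×10^2 multiplier
Brown → ±1% tolerance
135 × 100 = 13500 Ω
Minimum = 13500 × (1 − 1/100) = 13365 Ω.

13365 Ω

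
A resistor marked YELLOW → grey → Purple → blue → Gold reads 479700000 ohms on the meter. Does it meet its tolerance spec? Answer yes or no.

yes

Yellow → 4 (first significant figure)
Grey → 8 (second significant figure)
Violet → 7 (third significant figure)
Blue → ×10^6 multiplier
Gold → ±5% tolerance
487 × 1000000 = 487000000 Ω
Allowed range: 462650000 Ω to 511350000 Ω.
479700000 ohms lies inside that range.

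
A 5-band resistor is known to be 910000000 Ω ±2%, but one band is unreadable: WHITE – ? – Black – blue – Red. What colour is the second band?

910000000 Ω = 910 × 10^6.
The second band gives digit 1 of the significand, and 1 is brown.

brown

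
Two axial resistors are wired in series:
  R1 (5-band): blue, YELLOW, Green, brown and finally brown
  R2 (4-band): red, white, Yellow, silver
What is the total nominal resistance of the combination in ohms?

296450 Ω

R1: blue, yellow, green → 645; brown ×10 → 6450 Ω.
R2: red, white → 29; yellow ×10^4 → 290000 Ω.
Series: 6450 + 290000 = 296450 Ω.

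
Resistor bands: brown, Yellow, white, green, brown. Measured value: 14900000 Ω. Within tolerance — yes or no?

Brown → 1 (first significant figure)
Yellow → 4 (second significant figure)
White → 9 (third significant figure)
Green → ×10^5 multiplier
Brown → ±1% tolerance
149 × 100000 = 14900000 Ω
Allowed range: 14751000 Ω to 15049000 Ω.
14900000 Ω lies inside that range.

yes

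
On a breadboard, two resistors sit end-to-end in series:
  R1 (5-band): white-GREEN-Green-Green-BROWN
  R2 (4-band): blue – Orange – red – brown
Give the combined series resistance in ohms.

R1: white, green, green → 955; green ×10^5 → 95500000 Ω.
R2: blue, orange → 63; red ×10^2 → 6300 Ω.
Series: 95500000 + 6300 = 95506300 Ω.

95506300 Ω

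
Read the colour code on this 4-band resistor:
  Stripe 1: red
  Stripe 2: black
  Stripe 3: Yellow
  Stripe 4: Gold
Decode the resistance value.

Red → 2 (first significant figure)
Black → 0 (second significant figure)
Yellow → ×10^4 multiplier
20 × 10000 = 200000 Ω

200000 Ω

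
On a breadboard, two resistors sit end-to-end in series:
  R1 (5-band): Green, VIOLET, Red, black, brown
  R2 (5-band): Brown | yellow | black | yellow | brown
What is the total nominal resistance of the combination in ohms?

1400572 Ω

R1: green, violet, red → 572; black ×1 → 572 Ω.
R2: brown, yellow, black → 140; yellow ×10^4 → 1400000 Ω.
Series: 572 + 1400000 = 1400572 Ω.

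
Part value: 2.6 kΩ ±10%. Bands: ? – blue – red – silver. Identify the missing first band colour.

2600 Ω = 26 × 10^2.
The first band gives digit 2 of the significand, and 2 is red.

red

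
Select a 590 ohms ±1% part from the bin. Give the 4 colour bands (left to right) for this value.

590 Ω = 59 × 10^1.
5 → green
9 → white
Multiplier 10^1 → brown.
±1% tolerance → brown.

green, white, brown, brown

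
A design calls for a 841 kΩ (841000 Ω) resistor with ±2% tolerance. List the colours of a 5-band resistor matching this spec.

grey, yellow, brown, orange, red

841000 Ω = 841 × 10^3.
8 → grey
4 → yellow
1 → brown
Multiplier 10^3 → orange.
±2% tolerance → red.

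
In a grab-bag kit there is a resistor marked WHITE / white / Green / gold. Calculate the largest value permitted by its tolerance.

White → 9 (first significant figure)
White → 9 (second significant figure)
Green → ×10^5 multiplier
Gold → ±5% tolerance
99 × 100000 = 9900000 Ω
Largest = 9900000 × (1 + 5/100) = 10395000 Ω.

10395000 Ω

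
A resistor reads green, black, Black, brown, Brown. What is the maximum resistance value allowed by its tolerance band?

Green → 5 (first significant figure)
Black → 0 (second significant figure)
Black → 0 (third significant figure)
Brown → ×10 multiplier
Brown → ±1% tolerance
500 × 10 = 5000 Ω
Maximum = 5000 × (1 + 1/100) = 5050 Ω.

5050 Ω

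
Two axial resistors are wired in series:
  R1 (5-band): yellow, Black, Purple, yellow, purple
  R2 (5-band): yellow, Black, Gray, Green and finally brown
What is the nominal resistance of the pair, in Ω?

44870000 Ω

R1: yellow, black, violet → 407; yellow ×10^4 → 4070000 Ω.
R2: yellow, black, grey → 408; green ×10^5 → 40800000 Ω.
Series: 4070000 + 40800000 = 44870000 Ω.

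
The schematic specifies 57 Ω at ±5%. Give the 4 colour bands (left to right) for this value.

57 Ω = 57 × 10^0.
5 → green
7 → violet
Multiplier 10^0 → black.
±5% tolerance → gold.

green, violet, black, gold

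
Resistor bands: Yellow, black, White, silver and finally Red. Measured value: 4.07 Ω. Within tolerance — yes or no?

Yellow → 4 (first significant figure)
Black → 0 (second significant figure)
White → 9 (third significant figure)
Silver → ×0.01 multiplier
Red → ±2% tolerance
409 × 0.01 = 4.09 Ω
Allowed range: 4.0082 Ω to 4.1718 Ω.
4.07 Ω lies inside that range.

yes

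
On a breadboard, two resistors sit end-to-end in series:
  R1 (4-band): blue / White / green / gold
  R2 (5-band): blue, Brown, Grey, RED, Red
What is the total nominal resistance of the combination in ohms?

6961800 Ω

R1: blue, white → 69; green ×10^5 → 6900000 Ω.
R2: blue, brown, grey → 618; red ×10^2 → 61800 Ω.
Series: 6900000 + 61800 = 6961800 Ω.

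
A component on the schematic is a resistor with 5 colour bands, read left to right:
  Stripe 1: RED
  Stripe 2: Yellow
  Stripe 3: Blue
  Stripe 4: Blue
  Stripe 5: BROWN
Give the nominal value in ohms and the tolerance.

Red → 2 (first significant figure)
Yellow → 4 (second significant figure)
Blue → 6 (third significant figure)
Blue → ×10^6 multiplier
Brown → ±1% tolerance
246 × 1000000 = 246000000 Ω

246000000 Ω ±1%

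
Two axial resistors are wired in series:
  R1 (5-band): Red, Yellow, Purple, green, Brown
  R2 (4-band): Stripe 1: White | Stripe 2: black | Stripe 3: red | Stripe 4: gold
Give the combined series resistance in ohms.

R1: red, yellow, violet → 247; green ×10^5 → 24700000 Ω.
R2: white, black → 90; red ×10^2 → 9000 Ω.
Series: 24700000 + 9000 = 24709000 Ω.

24709000 Ω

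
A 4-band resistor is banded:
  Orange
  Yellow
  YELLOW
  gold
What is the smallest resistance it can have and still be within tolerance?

323000 Ω

Orange → 3 (first significant figure)
Yellow → 4 (second significant figure)
Yellow → ×10^4 multiplier
Gold → ±5% tolerance
34 × 10000 = 340000 Ω
Smallest = 340000 × (1 − 5/100) = 323000 Ω.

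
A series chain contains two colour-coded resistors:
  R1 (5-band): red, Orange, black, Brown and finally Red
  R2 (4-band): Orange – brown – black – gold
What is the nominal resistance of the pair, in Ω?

2331 Ω

R1: red, orange, black → 230; brown ×10 → 2300 Ω.
R2: orange, brown → 31; black ×1 → 31 Ω.
Series: 2300 + 31 = 2331 Ω.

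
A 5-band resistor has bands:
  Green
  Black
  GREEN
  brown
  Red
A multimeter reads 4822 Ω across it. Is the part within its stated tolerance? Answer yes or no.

no

Green → 5 (first significant figure)
Black → 0 (second significant figure)
Green → 5 (third significant figure)
Brown → ×10 multiplier
Red → ±2% tolerance
505 × 10 = 5050 Ω
Allowed range: 4949 Ω to 5151 Ω.
4822 Ω lies outside that range.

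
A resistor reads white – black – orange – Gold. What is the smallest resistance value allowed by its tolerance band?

White → 9 (first significant figure)
Black → 0 (second significant figure)
Orange → ×10^3 multiplier
Gold → ±5% tolerance
90 × 1000 = 90000 Ω
Smallest = 90000 × (1 − 5/100) = 85500 Ω.

85500 Ω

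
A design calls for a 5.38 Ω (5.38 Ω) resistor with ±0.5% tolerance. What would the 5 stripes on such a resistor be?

5.38 Ω = 538 × 10^-2.
5 → green
3 → orange
8 → grey
Multiplier 10^-2 → silver.
±0.5% tolerance → green.

green, orange, grey, silver, green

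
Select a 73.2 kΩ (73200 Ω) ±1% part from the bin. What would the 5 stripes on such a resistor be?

violet, orange, red, red, brown

73200 Ω = 732 × 10^2.
7 → violet
3 → orange
2 → red
Multiplier 10^2 → red.
±1% tolerance → brown.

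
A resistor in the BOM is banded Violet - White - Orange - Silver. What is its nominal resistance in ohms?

79000 Ω

Violet → 7 (first significant figure)
White → 9 (second significant figure)
Orange → ×10^3 multiplier
79 × 1000 = 79000 Ω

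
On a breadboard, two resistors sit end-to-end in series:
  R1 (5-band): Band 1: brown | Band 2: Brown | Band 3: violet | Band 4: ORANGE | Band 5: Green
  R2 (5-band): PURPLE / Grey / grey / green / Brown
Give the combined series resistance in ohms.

78917000 Ω

R1: brown, brown, violet → 117; orange ×10^3 → 117000 Ω.
R2: violet, grey, grey → 788; green ×10^5 → 78800000 Ω.
Series: 117000 + 78800000 = 78917000 Ω.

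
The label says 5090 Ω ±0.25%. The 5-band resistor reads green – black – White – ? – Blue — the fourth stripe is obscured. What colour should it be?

brown

5090 Ω = 509 × 10^1.
The fourth band is the multiplier, 10^1, which is brown.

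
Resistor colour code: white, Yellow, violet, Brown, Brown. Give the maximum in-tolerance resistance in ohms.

White → 9 (first significant figure)
Yellow → 4 (second significant figure)
Violet → 7 (third significant figure)
Brown → ×10 multiplier
Brown → ±1% tolerance
947 × 10 = 9470 Ω
Maximum = 9470 × (1 + 1/100) = 9564.7 Ω.

9564.7 Ω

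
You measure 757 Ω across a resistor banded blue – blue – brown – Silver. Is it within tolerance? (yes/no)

Blue → 6 (first significant figure)
Blue → 6 (second significant figure)
Brown → ×10 multiplier
Silver → ±10% tolerance
66 × 10 = 660 Ω
Allowed range: 594 Ω to 726 Ω.
757 Ω lies outside that range.

no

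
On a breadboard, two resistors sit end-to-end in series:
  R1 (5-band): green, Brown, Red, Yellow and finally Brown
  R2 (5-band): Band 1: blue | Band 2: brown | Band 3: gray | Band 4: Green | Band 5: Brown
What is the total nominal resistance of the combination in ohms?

R1: green, brown, red → 512; yellow ×10^4 → 5120000 Ω.
R2: blue, brown, grey → 618; green ×10^5 → 61800000 Ω.
Series: 5120000 + 61800000 = 66920000 Ω.

66920000 Ω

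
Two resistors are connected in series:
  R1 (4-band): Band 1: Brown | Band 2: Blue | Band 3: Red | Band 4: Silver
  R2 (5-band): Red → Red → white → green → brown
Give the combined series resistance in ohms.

R1: brown, blue → 16; red ×10^2 → 1600 Ω.
R2: red, red, white → 229; green ×10^5 → 22900000 Ω.
Series: 1600 + 22900000 = 22901600 Ω.

22901600 Ω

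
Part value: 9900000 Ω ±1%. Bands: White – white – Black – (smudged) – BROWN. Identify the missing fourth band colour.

9900000 Ω = 990 × 10^4.
The fourth band is the multiplier, 10^4, which is yellow.

yellow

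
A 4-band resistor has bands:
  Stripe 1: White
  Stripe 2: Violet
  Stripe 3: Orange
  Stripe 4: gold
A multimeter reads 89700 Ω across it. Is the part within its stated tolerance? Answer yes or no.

White → 9 (first significant figure)
Violet → 7 (second significant figure)
Orange → ×10^3 multiplier
Gold → ±5% tolerance
97 × 1000 = 97000 Ω
Allowed range: 92150 Ω to 101850 Ω.
89700 Ω lies outside that range.

no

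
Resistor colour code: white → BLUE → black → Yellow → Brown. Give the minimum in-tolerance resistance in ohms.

9504000 Ω

White → 9 (first significant figure)
Blue → 6 (second significant figure)
Black → 0 (third significant figure)
Yellow → ×10^4 multiplier
Brown → ±1% tolerance
960 × 10000 = 9600000 Ω
Minimum = 9600000 × (1 − 1/100) = 9504000 Ω.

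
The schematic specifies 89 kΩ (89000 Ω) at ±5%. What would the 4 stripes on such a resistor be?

grey, white, orange, gold

89000 Ω = 89 × 10^3.
8 → grey
9 → white
Multiplier 10^3 → orange.
±5% tolerance → gold.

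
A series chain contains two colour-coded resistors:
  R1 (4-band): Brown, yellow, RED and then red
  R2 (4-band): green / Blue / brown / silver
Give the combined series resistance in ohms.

R1: brown, yellow → 14; red ×10^2 → 1400 Ω.
R2: green, blue → 56; brown ×10 → 560 Ω.
Series: 1400 + 560 = 1960 Ω.

1960 Ω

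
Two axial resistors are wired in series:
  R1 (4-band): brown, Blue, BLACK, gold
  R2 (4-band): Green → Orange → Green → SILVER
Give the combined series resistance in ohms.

5300016 Ω

R1: brown, blue → 16; black ×1 → 16 Ω.
R2: green, orange → 53; green ×10^5 → 5300000 Ω.
Series: 16 + 5300000 = 5300016 Ω.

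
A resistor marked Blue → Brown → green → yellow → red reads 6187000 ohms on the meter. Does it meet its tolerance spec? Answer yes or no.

Blue → 6 (first significant figure)
Brown → 1 (second significant figure)
Green → 5 (third significant figure)
Yellow → ×10^4 multiplier
Red → ±2% tolerance
615 × 10000 = 6150000 Ω
Allowed range: 6027000 Ω to 6273000 Ω.
6187000 ohms lies inside that range.

yes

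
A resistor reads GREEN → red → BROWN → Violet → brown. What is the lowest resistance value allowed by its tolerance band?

Green → 5 (first significant figure)
Red → 2 (second significant figure)
Brown → 1 (third significant figure)
Violet → ×10^7 multiplier
Brown → ±1% tolerance
521 × 10000000 = 5210000000 Ω
Lowest = 5210000000 × (1 − 1/100) = 5157900000 Ω.

5157900000 Ω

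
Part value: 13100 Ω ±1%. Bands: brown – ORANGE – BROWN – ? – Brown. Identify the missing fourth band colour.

13100 Ω = 131 × 10^2.
The fourth band is the multiplier, 10^2, which is red.

red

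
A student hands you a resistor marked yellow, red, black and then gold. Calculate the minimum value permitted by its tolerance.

Yellow → 4 (first significant figure)
Red → 2 (second significant figure)
Black → ×1 multiplier
Gold → ±5% tolerance
42 × 1 = 42 Ω
Minimum = 42 × (1 − 5/100) = 39.9 Ω.

39.9 Ω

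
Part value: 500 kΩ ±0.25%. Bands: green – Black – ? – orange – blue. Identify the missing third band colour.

500000 Ω = 500 × 10^3.
The third band gives digit 0 of the significand, and 0 is black.

black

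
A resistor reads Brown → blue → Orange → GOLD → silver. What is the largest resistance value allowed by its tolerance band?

17.93 Ω

Brown → 1 (first significant figure)
Blue → 6 (second significant figure)
Orange → 3 (third significant figure)
Gold → ×0.1 multiplier
Silver → ±10% tolerance
163 × 0.1 = 16.3 Ω
Largest = 16.3 × (1 + 10/100) = 17.93 Ω.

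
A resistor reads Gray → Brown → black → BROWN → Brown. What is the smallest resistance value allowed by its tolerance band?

8019 Ω

Grey → 8 (first significant figure)
Brown → 1 (second significant figure)
Black → 0 (third significant figure)
Brown → ×10 multiplier
Brown → ±1% tolerance
810 × 10 = 8100 Ω
Smallest = 8100 × (1 − 1/100) = 8019 Ω.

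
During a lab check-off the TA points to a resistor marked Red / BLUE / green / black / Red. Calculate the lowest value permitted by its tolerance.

259.7 Ω

Red → 2 (first significant figure)
Blue → 6 (second significant figure)
Green → 5 (third significant figure)
Black → ×1 multiplier
Red → ±2% tolerance
265 × 1 = 265 Ω
Lowest = 265 × (1 − 2/100) = 259.7 Ω.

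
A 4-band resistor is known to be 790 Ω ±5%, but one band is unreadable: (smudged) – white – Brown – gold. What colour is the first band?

790 Ω = 79 × 10^1.
The first band gives digit 7 of the significand, and 7 is violet.

violet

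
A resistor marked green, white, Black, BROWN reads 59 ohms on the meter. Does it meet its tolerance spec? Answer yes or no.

Green → 5 (first significant figure)
White → 9 (second significant figure)
Black → ×1 multiplier
Brown → ±1% tolerance
59 × 1 = 59 Ω
Allowed range: 58.41 Ω to 59.59 Ω.
59 ohms lies inside that range.

yes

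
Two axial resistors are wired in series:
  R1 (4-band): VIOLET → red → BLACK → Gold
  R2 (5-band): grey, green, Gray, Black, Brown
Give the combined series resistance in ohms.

930 Ω

R1: violet, red → 72; black ×1 → 72 Ω.
R2: grey, green, grey → 858; black ×1 → 858 Ω.
Series: 72 + 858 = 930 Ω.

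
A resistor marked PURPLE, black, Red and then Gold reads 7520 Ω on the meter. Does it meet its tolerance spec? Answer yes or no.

Violet → 7 (first significant figure)
Black → 0 (second significant figure)
Red → ×10^2 multiplier
Gold → ±5% tolerance
70 × 100 = 7000 Ω
Allowed range: 6650 Ω to 7350 Ω.
7520 Ω lies outside that range.

no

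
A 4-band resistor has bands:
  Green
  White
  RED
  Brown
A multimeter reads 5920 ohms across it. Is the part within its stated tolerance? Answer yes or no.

yes

Green → 5 (first significant figure)
White → 9 (second significant figure)
Red → ×10^2 multiplier
Brown → ±1% tolerance
59 × 100 = 5900 Ω
Allowed range: 5841 Ω to 5959 Ω.
5920 ohms lies inside that range.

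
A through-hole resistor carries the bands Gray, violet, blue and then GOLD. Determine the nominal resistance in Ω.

Grey → 8 (first significant figure)
Violet → 7 (second significant figure)
Blue → ×10^6 multiplier
87 × 1000000 = 87000000 Ω

87000000 Ω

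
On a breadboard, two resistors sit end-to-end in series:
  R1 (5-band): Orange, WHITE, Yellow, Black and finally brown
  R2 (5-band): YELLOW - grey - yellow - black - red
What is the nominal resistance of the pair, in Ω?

878 Ω

R1: orange, white, yellow → 394; black ×1 → 394 Ω.
R2: yellow, grey, yellow → 484; black ×1 → 484 Ω.
Series: 394 + 484 = 878 Ω.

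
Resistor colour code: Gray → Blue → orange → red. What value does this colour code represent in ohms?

Grey → 8 (first significant figure)
Blue → 6 (second significant figure)
Orange → ×10^3 multiplier
86 × 1000 = 86000 Ω

86000 Ω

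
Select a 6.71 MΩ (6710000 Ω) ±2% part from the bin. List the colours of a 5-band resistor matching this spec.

blue, violet, brown, yellow, red

6710000 Ω = 671 × 10^4.
6 → blue
7 → violet
1 → brown
Multiplier 10^4 → yellow.
±2% tolerance → red.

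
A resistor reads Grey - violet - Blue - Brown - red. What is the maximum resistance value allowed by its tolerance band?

Grey → 8 (first significant figure)
Violet → 7 (second significant figure)
Blue → 6 (third significant figure)
Brown → ×10 multiplier
Red → ±2% tolerance
876 × 10 = 8760 Ω
Maximum = 8760 × (1 + 2/100) = 8935.2 Ω.

8935.2 Ω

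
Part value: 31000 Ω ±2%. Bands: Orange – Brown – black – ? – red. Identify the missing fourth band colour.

red

31000 Ω = 310 × 10^2.
The fourth band is the multiplier, 10^2, which is red.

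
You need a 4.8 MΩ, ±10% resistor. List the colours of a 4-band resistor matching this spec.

yellow, grey, green, silver

4800000 Ω = 48 × 10^5.
4 → yellow
8 → grey
Multiplier 10^5 → green.
±10% tolerance → silver.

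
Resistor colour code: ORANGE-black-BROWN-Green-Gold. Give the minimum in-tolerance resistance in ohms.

Orange → 3 (first significant figure)
Black → 0 (second significant figure)
Brown → 1 (third significant figure)
Green → ×10^5 multiplier
Gold → ±5% tolerance
301 × 100000 = 30100000 Ω
Minimum = 30100000 × (1 − 5/100) = 28595000 Ω.

28595000 Ω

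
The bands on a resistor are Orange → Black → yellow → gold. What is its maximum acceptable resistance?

Orange → 3 (first significant figure)
Black → 0 (second significant figure)
Yellow → ×10^4 multiplier
Gold → ±5% tolerance
30 × 10000 = 300000 Ω
Maximum = 300000 × (1 + 5/100) = 315000 Ω.

315000 Ω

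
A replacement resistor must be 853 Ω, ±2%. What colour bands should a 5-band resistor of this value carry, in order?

grey, green, orange, black, red

853 Ω = 853 × 10^0.
8 → grey
5 → green
3 → orange
Multiplier 10^0 → black.
±2% tolerance → red.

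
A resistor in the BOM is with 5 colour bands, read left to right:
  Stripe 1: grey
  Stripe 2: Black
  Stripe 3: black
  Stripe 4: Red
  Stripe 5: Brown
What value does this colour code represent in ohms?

80000 Ω

Grey → 8 (first significant figure)
Black → 0 (second significant figure)
Black → 0 (third significant figure)
Red → ×10^2 multiplier
800 × 100 = 80000 Ω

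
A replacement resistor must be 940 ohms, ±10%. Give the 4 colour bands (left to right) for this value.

white, yellow, brown, silver

940 Ω = 94 × 10^1.
9 → white
4 → yellow
Multiplier 10^1 → brown.
±10% tolerance → silver.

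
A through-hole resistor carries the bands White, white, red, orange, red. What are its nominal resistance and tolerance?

White → 9 (first significant figure)
White → 9 (second significant figure)
Red → 2 (third significant figure)
Orange → ×10^3 multiplier
Red → ±2% tolerance
992 × 1000 = 992000 Ω

992000 Ω ±2%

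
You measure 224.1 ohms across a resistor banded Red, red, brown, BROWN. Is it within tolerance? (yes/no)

Red → 2 (first significant figure)
Red → 2 (second significant figure)
Brown → ×10 multiplier
Brown → ±1% tolerance
22 × 10 = 220 Ω
Allowed range: 217.8 Ω to 222.2 Ω.
224.1 ohms lies outside that range.

no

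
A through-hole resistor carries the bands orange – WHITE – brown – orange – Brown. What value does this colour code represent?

Orange → 3 (first significant figure)
White → 9 (second significant figure)
Brown → 1 (third significant figure)
Orange → ×10^3 multiplier
391 × 1000 = 391000 Ω

391000 Ω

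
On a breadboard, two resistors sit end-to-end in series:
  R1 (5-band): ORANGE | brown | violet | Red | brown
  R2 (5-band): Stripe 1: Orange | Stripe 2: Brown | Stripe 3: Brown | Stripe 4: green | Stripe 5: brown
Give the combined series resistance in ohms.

31131700 Ω

R1: orange, brown, violet → 317; red ×10^2 → 31700 Ω.
R2: orange, brown, brown → 311; green ×10^5 → 31100000 Ω.
Series: 31700 + 31100000 = 31131700 Ω.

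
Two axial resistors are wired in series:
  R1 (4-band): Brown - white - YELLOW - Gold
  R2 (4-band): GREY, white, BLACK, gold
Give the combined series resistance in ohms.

R1: brown, white → 19; yellow ×10^4 → 190000 Ω.
R2: grey, white → 89; black ×1 → 89 Ω.
Series: 190000 + 89 = 190089 Ω.

190089 Ω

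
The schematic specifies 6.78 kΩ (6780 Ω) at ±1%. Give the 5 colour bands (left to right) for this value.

6780 Ω = 678 × 10^1.
6 → blue
7 → violet
8 → grey
Multiplier 10^1 → brown.
±1% tolerance → brown.

blue, violet, grey, brown, brown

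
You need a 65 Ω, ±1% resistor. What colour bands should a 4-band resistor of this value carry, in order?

blue, green, black, brown

65 Ω = 65 × 10^0.
6 → blue
5 → green
Multiplier 10^0 → black.
±1% tolerance → brown.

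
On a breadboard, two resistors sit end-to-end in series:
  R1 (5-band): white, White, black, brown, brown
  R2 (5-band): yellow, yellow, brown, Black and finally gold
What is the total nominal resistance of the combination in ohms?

R1: white, white, black → 990; brown ×10 → 9900 Ω.
R2: yellow, yellow, brown → 441; black ×1 → 441 Ω.
Series: 9900 + 441 = 10341 Ω.

10341 Ω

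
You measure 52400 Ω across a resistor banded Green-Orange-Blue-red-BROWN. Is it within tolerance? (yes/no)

no

Green → 5 (first significant figure)
Orange → 3 (second significant figure)
Blue → 6 (third significant figure)
Red → ×10^2 multiplier
Brown → ±1% tolerance
536 × 100 = 53600 Ω
Allowed range: 53064 Ω to 54136 Ω.
52400 Ω lies outside that range.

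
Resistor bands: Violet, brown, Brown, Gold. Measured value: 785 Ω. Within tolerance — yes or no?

no

Violet → 7 (first significant figure)
Brown → 1 (second significant figure)
Brown → ×10 multiplier
Gold → ±5% tolerance
71 × 10 = 710 Ω
Allowed range: 674.5 Ω to 745.5 Ω.
785 Ω lies outside that range.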